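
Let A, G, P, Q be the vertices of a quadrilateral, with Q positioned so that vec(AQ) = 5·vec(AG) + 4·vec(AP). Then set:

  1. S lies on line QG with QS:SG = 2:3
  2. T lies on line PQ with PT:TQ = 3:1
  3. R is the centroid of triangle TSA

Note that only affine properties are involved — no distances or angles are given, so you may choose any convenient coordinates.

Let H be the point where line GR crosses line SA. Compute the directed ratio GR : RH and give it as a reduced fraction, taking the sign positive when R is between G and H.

Set A = (0, 0), G = (1, 0), P = (0, 1), Q = (5, 4); any affine frame gives the same invariant.
1. S lies on line QG with QS:SG = 2:3 ⇒ S = (17/5, 12/5)
2. T lies on line PQ with PT:TQ = 3:1 ⇒ T = (15/4, 13/4)
3. R is the centroid of triangle TSA ⇒ R = (143/60, 113/60)
line GR meets SA at H = (1921/925, 1356/925)
R = G + t·(H−G) with t = 185/144, so GR:RH = 185/144:-41/144

GR:RH = -185/41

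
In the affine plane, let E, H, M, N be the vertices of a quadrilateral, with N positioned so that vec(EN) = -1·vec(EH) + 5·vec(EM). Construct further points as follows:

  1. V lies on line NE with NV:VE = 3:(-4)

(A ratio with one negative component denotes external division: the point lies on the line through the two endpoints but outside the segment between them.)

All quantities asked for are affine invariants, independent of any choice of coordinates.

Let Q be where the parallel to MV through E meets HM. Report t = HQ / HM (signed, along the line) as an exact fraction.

Work in coordinates with E = (0, 0), H = (1, 0), M = (0, 1), N = (-1, 5).
1. V lies on line NE with NV:VE = 3:(-4) ⇒ V = (-4, 20)
through E parallel to MV: direction (-4, 19); meets HM at Q = (-4/15, 19/15)
Q = H + t·(M−H) with t = 19/15

t = 19/15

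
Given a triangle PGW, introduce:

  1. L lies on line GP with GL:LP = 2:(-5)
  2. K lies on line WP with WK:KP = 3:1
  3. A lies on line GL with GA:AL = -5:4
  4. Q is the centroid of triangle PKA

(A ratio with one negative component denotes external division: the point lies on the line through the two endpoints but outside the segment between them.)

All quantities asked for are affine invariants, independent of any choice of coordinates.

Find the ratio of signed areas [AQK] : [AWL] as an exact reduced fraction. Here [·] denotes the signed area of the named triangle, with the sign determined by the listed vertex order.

[AQK]:[AWL] = -13/96

Work in coordinates with P = (0, 0), G = (1, 0), W = (0, 1).
1. L lies on line GP with GL:LP = 2:(-5) ⇒ L = (5/3, 0)
2. K lies on line WP with WK:KP = 3:1 ⇒ K = (0, 1/4)
3. A lies on line GL with GA:AL = -5:4 ⇒ A = (13/3, 0)
4. Q is the centroid of triangle PKA ⇒ Q = (13/9, 1/12)
2·[AQK] = -13/36, 2·[AWL] = 8/3
[AQK]:[AWL] = -13/36:8/3 = -13/96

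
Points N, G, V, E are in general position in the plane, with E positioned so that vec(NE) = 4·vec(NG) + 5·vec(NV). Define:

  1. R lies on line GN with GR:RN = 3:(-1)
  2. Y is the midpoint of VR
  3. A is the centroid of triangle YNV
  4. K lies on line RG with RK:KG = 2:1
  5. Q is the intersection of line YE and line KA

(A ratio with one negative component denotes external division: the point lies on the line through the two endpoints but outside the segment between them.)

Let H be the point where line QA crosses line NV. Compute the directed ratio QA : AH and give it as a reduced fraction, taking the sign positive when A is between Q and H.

Work in coordinates with N = (0, 0), G = (1, 0), V = (0, 1), E = (4, 5).
1. R lies on line GN with GR:RN = 3:(-1) ⇒ R = (-1/2, 0)
2. Y is the midpoint of VR ⇒ Y = (-1/4, 1/2)
3. A is the centroid of triangle YNV ⇒ A = (-1/12, 1/2)
4. K lies on line RG with RK:KG = 2:1 ⇒ K = (1/2, 0)
5. Q is the intersection of line YE and line KA ⇒ Q = (-10/57, 11/19)
line QA meets NV at H = (0, 3/7)
A = Q + t·(H−Q) with t = 21/40, so QA:AH = 21/40:19/40

QA:AH = 21/19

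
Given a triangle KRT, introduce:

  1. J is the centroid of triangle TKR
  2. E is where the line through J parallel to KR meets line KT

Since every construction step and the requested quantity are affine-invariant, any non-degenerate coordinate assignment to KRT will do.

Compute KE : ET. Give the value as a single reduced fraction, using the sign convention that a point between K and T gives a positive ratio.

Set K = (0, 0), R = (1, 0), T = (0, 1); any affine frame gives the same invariant.
1. J is the centroid of triangle TKR ⇒ J = (1/3, 1/3)
2. E is where the line through J parallel to KR meets line KT ⇒ E = (0, 1/3)
E = K + t·(T−K) with t = 1/3, so KE:ET = t:(1−t) = 1/3:2/3

KE:ET = 1/2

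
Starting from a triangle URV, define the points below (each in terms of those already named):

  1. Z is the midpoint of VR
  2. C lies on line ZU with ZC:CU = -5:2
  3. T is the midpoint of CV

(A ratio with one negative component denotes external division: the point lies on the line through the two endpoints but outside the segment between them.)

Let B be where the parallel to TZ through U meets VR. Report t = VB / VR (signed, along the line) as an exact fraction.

t = 4/5

Work in coordinates with U = (0, 0), R = (1, 0), V = (0, 1).
1. Z is the midpoint of VR ⇒ Z = (1/2, 1/2)
2. C lies on line ZU with ZC:CU = -5:2 ⇒ C = (-1/3, -1/3)
3. T is the midpoint of CV ⇒ T = (-1/6, 1/3)
through U parallel to TZ: direction (2/3, 1/6); meets VR at B = (4/5, 1/5)
B = V + t·(R−V) with t = 4/5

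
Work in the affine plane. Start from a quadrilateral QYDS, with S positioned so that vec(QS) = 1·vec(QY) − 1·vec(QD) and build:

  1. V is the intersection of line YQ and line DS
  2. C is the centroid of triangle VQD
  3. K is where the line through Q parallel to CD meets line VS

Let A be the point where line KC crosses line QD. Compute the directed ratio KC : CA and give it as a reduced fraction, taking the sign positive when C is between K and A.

KC:CA = -4

Assign Q = (0, 0), Y = (1, 0), D = (0, 1), S = (1, -1) — the answer is frame-independent, so this choice is without loss of generality.
1. V is the intersection of line YQ and line DS ⇒ V = (1/2, 0)
2. C is the centroid of triangle VQD ⇒ C = (1/6, 1/3)
3. K is where the line through Q parallel to CD meets line VS ⇒ K = (-1/2, 2)
line KC meets QD at A = (0, 3/4)
C = K + t·(A−K) with t = 4/3, so KC:CA = 4/3:-1/3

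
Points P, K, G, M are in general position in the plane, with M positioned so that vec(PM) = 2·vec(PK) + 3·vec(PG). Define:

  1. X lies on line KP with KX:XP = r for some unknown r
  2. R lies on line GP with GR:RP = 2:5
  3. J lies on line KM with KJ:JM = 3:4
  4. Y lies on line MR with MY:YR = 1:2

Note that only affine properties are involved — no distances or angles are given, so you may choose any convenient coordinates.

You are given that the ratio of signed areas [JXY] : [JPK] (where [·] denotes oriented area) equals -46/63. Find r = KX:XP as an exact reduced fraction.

Work in coordinates with P = (0, 0), K = (1, 0), G = (0, 1), M = (2, 3).
1. With KX:XP = r, write λ = r/(r+1) so X = K + λ·(P−K); X is affine-linear in λ
2. R lies on line GP with GR:RP = 2:5 ⇒ R = (0, 5/7)
3. J lies on line KM with KJ:JM = 3:4 ⇒ J = (10/7, 9/7)
4. Y lies on line MR with MY:YR = 1:2 ⇒ Y = (4/3, 47/21)
Every point depending on X is an affine combination of X and λ-independent points, so each such coordinate is linear in λ; the λ² term in each signed area is a multiple of (P−K)×(P−K) = 0, so 2·[JXY] and 2·[JPK] are each linear in λ. Evaluating at λ=0 and λ=1:
  2·[JXY] = -20/21·λ − 26/49,   2·[JPK] = 9/7
So [JXY]:[JPK] = (-20/21·λ − 26/49) / (9/7). Setting this equal to -46/63:
  -20/21·λ − 26/49 = -46/63·(9/7)  ⇒  λ = 3/7
Then r = λ/(1−λ) = (3/7)/(4/7) = 3/4. Check: with r = 3/4, X = (4/7, 0) and [JXY]:[JPK] = -46/63 as required.

r = 3/4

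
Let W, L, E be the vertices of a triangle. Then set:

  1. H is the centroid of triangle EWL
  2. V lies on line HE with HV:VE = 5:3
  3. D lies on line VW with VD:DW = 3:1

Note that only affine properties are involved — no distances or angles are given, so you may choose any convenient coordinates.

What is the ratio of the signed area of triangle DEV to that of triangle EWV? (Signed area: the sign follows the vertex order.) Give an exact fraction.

Assign W = (0, 0), L = (1, 0), E = (0, 1) — the answer is frame-independent, so this choice is without loss of generality.
1. H is the centroid of triangle EWL ⇒ H = (1/3, 1/3)
2. V lies on line HE with HV:VE = 5:3 ⇒ V = (1/8, 3/4)
3. D lies on line VW with VD:DW = 3:1 ⇒ D = (1/32, 3/16)
2·[DEV] = -3/32, 2·[EWV] = 1/8
[DEV]:[EWV] = -3/32:1/8 = -3/4

[DEV]:[EWV] = -3/4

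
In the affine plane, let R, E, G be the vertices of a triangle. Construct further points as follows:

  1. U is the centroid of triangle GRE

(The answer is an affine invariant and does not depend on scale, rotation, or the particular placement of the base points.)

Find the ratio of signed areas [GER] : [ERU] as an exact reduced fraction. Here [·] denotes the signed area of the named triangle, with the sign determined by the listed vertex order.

Choose coordinates R = (0, 0), E = (1, 0), G = (0, 1).
1. U is the centroid of triangle GRE ⇒ U = (1/3, 1/3)
2·[GER] = -1, 2·[ERU] = -1/3
[GER]:[ERU] = -1:-1/3 = 3

[GER]:[ERU] = 3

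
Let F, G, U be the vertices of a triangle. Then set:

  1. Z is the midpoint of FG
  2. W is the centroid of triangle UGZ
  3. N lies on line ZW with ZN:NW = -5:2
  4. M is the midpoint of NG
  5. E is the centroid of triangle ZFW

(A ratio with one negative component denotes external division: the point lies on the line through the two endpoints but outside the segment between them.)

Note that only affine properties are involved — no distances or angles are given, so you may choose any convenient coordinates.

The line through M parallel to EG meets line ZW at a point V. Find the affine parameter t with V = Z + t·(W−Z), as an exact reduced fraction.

Choose coordinates F = (0, 0), G = (1, 0), U = (0, 1).
1. Z is the midpoint of FG ⇒ Z = (1/2, 0)
2. W is the centroid of triangle UGZ ⇒ W = (1/2, 1/3)
3. N lies on line ZW with ZN:NW = -5:2 ⇒ N = (1/2, 5/9)
4. M is the midpoint of NG ⇒ M = (3/4, 5/18)
5. E is the centroid of triangle ZFW ⇒ E = (1/3, 1/9)
through M parallel to EG: direction (2/3, -1/9); meets ZW at V = (1/2, 23/72)
V = Z + t·(W−Z) with t = 23/24

t = 23/24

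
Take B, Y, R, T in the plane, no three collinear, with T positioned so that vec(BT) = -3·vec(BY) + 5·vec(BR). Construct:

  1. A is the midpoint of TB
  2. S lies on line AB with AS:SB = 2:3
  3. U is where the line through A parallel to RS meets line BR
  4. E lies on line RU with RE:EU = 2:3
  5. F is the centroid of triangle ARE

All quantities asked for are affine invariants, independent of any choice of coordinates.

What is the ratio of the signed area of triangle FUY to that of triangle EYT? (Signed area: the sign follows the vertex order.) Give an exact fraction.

Set B = (0, 0), Y = (1, 0), R = (0, 1), T = (-3, 5); any affine frame gives the same invariant.
1. A is the midpoint of TB ⇒ A = (-3/2, 5/2)
2. S lies on line AB with AS:SB = 2:3 ⇒ S = (-9/10, 3/2)
3. U is where the line through A parallel to RS meets line BR ⇒ U = (0, 5/3)
4. E lies on line RU with RE:EU = 2:3 ⇒ E = (0, 19/15)
5. F is the centroid of triangle ARE ⇒ F = (-1/2, 143/90)
2·[FUY] = -41/45, 2·[EYT] = -1/15
[FUY]:[EYT] = -41/45:-1/15 = 41/3

[FUY]:[EYT] = 41/3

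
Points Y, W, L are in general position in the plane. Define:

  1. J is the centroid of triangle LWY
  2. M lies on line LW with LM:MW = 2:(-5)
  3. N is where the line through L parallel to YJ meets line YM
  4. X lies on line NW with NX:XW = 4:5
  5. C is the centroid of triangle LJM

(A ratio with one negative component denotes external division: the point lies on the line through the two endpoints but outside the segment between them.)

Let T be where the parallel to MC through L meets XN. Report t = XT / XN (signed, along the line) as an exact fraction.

t = -41/58

Assign Y = (0, 0), W = (1, 0), L = (0, 1) — the answer is frame-independent, so this choice is without loss of generality.
1. J is the centroid of triangle LWY ⇒ J = (1/3, 1/3)
2. M lies on line LW with LM:MW = 2:(-5) ⇒ M = (-2/3, 5/3)
3. N is where the line through L parallel to YJ meets line YM ⇒ N = (-2/7, 5/7)
4. X lies on line NW with NX:XW = 4:5 ⇒ X = (2/7, 25/63)
5. C is the centroid of triangle LJM ⇒ C = (-1/9, 1)
through L parallel to MC: direction (5/9, -2/3); meets XN at T = (20/29, 5/29)
T = X + t·(N−X) with t = -41/58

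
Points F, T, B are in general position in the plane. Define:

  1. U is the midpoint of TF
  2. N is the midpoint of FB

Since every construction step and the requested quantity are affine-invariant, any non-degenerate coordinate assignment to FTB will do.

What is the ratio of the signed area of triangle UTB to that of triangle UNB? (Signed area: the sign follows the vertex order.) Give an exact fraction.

[UTB]:[UNB] = -2

Work in coordinates with F = (0, 0), T = (1, 0), B = (0, 1).
1. U is the midpoint of TF ⇒ U = (1/2, 0)
2. N is the midpoint of FB ⇒ N = (0, 1/2)
2·[UTB] = 1/2, 2·[UNB] = -1/4
[UTB]:[UNB] = 1/2:-1/4 = -2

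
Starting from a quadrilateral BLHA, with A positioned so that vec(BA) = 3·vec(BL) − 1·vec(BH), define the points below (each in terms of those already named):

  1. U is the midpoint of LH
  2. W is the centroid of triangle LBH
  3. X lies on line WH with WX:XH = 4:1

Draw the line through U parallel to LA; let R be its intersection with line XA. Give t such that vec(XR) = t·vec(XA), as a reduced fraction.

Choose coordinates B = (0, 0), L = (1, 0), H = (0, 1), A = (3, -1).
1. U is the midpoint of LH ⇒ U = (1/2, 1/2)
2. W is the centroid of triangle LBH ⇒ W = (1/3, 1/3)
3. X lies on line WH with WX:XH = 4:1 ⇒ X = (1/15, 13/15)
through U parallel to LA: direction (2, -1); meets XA at R = (7/6, 1/6)
R = X + t·(A−X) with t = 3/8

t = 3/8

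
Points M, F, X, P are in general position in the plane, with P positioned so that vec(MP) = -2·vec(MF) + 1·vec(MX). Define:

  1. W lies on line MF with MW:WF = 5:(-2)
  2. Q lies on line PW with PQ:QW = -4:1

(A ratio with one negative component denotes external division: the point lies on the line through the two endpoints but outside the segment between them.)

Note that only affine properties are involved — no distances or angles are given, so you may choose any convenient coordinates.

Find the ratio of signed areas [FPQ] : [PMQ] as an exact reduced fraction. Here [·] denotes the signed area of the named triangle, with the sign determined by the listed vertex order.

Set M = (0, 0), F = (1, 0), X = (0, 1), P = (-2, 1); any affine frame gives the same invariant.
1. W lies on line MF with MW:WF = 5:(-2) ⇒ W = (5/3, 0)
2. Q lies on line PW with PQ:QW = -4:1 ⇒ Q = (26/9, -1/3)
2·[FPQ] = -8/9, 2·[PMQ] = 20/9
[FPQ]:[PMQ] = -8/9:20/9 = -2/5

[FPQ]:[PMQ] = -2/5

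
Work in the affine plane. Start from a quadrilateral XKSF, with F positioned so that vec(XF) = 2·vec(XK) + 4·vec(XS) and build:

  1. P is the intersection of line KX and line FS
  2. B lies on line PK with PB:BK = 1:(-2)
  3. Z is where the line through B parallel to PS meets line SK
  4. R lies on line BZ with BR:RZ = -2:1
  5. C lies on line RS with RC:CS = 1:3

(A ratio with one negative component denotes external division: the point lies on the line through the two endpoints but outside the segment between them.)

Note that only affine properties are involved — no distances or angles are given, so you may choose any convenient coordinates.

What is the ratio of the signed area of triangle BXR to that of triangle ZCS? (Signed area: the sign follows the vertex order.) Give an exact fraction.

Choose coordinates X = (0, 0), K = (1, 0), S = (0, 1), F = (2, 4).
1. P is the intersection of line KX and line FS ⇒ P = (-2/3, 0)
2. B lies on line PK with PB:BK = 1:(-2) ⇒ B = (-7/3, 0)
3. Z is where the line through B parallel to PS meets line SK ⇒ Z = (-1, 2)
4. R lies on line BZ with BR:RZ = -2:1 ⇒ R = (1/3, 4)
5. C lies on line RS with RC:CS = 1:3 ⇒ C = (1/4, 13/4)
2·[BXR] = 28/3, 2·[ZCS] = -5/2
[BXR]:[ZCS] = 28/3:-5/2 = -56/15

[BXR]:[ZCS] = -56/15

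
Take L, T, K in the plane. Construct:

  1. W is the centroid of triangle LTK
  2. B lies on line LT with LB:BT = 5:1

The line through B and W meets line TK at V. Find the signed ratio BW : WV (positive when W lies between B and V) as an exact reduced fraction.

BW:WV = -1/2

Set L = (0, 0), T = (1, 0), K = (0, 1); any affine frame gives the same invariant.
1. W is the centroid of triangle LTK ⇒ W = (1/3, 1/3)
2. B lies on line LT with LB:BT = 5:1 ⇒ B = (5/6, 0)
line BW meets TK at V = (4/3, -1/3)
W = B + t·(V−B) with t = -1, so BW:WV = -1:2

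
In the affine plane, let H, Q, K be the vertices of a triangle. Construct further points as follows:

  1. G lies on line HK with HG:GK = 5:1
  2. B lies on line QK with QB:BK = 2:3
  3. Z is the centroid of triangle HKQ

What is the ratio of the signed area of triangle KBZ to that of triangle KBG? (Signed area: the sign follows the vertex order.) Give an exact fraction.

[KBZ]:[KBG] = 2

Assign H = (0, 0), Q = (1, 0), K = (0, 1) — the answer is frame-independent, so this choice is without loss of generality.
1. G lies on line HK with HG:GK = 5:1 ⇒ G = (0, 5/6)
2. B lies on line QK with QB:BK = 2:3 ⇒ B = (3/5, 2/5)
3. Z is the centroid of triangle HKQ ⇒ Z = (1/3, 1/3)
2·[KBZ] = -1/5, 2·[KBG] = -1/10
[KBZ]:[KBG] = -1/5:-1/10 = 2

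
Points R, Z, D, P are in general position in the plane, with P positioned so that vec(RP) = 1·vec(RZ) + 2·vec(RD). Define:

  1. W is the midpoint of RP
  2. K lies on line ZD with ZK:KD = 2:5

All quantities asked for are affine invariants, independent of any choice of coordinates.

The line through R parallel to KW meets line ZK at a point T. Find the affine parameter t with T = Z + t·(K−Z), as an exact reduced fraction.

Assign R = (0, 0), Z = (1, 0), D = (0, 1), P = (1, 2) — the answer is frame-independent, so this choice is without loss of generality.
1. W is the midpoint of RP ⇒ W = (1/2, 1)
2. K lies on line ZD with ZK:KD = 2:5 ⇒ K = (5/7, 2/7)
through R parallel to KW: direction (-3/14, 5/7); meets ZK at T = (-3/7, 10/7)
T = Z + t·(K−Z) with t = 5

t = 5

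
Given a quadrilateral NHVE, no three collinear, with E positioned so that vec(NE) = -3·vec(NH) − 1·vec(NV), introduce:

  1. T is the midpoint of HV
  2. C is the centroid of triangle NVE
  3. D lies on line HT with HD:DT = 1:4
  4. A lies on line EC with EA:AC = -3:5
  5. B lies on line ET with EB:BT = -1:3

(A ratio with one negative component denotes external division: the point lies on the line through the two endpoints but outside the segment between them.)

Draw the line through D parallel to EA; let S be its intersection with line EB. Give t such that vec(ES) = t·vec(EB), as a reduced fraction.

Assign N = (0, 0), H = (1, 0), V = (0, 1), E = (-3, -1) — the answer is frame-independent, so this choice is without loss of generality.
1. T is the midpoint of HV ⇒ T = (1/2, 1/2)
2. C is the centroid of triangle NVE ⇒ C = (-1, 0)
3. D lies on line HT with HD:DT = 1:4 ⇒ D = (9/10, 1/10)
4. A lies on line EC with EA:AC = -3:5 ⇒ A = (-6, -5/2)
5. B lies on line ET with EB:BT = -1:3 ⇒ B = (-19/4, -7/4)
through D parallel to EA: direction (-3, -3/2); meets EB at S = (89/10, 41/10)
S = E + t·(B−E) with t = -34/5

t = -34/5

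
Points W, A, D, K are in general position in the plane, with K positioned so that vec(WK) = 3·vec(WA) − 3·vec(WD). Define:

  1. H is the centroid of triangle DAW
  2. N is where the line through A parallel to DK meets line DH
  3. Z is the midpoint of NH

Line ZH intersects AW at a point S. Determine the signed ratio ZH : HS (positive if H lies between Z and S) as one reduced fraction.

Assign W = (0, 0), A = (1, 0), D = (0, 1), K = (3, -3) — the answer is frame-independent, so this choice is without loss of generality.
1. H is the centroid of triangle DAW ⇒ H = (1/3, 1/3)
2. N is where the line through A parallel to DK meets line DH ⇒ N = (-1/2, 2)
3. Z is the midpoint of NH ⇒ Z = (-1/12, 7/6)
line ZH meets AW at S = (1/2, 0)
H = Z + t·(S−Z) with t = 5/7, so ZH:HS = 5/7:2/7

ZH:HS = 5/2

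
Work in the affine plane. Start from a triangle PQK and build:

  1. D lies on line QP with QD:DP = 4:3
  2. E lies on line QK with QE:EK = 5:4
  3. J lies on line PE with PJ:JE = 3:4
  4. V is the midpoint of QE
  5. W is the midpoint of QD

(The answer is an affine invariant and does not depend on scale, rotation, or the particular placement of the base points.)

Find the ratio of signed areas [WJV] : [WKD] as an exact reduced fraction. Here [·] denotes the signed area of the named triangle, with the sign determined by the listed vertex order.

[WJV]:[WKD] = -65/126

Work in coordinates with P = (0, 0), Q = (1, 0), K = (0, 1).
1. D lies on line QP with QD:DP = 4:3 ⇒ D = (3/7, 0)
2. E lies on line QK with QE:EK = 5:4 ⇒ E = (4/9, 5/9)
3. J lies on line PE with PJ:JE = 3:4 ⇒ J = (4/21, 5/21)
4. V is the midpoint of QE ⇒ V = (13/18, 5/18)
5. W is the midpoint of QD ⇒ W = (5/7, 0)
2·[WJV] = -65/441, 2·[WKD] = 2/7
[WJV]:[WKD] = -65/441:2/7 = -65/126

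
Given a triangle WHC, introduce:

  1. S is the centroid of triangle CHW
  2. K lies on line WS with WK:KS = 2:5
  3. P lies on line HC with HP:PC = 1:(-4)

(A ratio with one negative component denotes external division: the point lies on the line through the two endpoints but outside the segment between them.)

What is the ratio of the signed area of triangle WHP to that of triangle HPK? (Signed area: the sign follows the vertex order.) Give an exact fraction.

[WHP]:[HPK] = 21/17

Choose coordinates W = (0, 0), H = (1, 0), C = (0, 1).
1. S is the centroid of triangle CHW ⇒ S = (1/3, 1/3)
2. K lies on line WS with WK:KS = 2:5 ⇒ K = (2/21, 2/21)
3. P lies on line HC with HP:PC = 1:(-4) ⇒ P = (4/3, -1/3)
2·[WHP] = -1/3, 2·[HPK] = -17/63
[WHP]:[HPK] = -1/3:-17/63 = 21/17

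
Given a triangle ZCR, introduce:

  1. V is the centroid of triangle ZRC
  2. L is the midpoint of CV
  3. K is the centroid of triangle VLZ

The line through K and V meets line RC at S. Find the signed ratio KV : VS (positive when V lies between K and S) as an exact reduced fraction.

Assign Z = (0, 0), C = (1, 0), R = (0, 1) — the answer is frame-independent, so this choice is without loss of generality.
1. V is the centroid of triangle ZRC ⇒ V = (1/3, 1/3)
2. L is the midpoint of CV ⇒ L = (2/3, 1/6)
3. K is the centroid of triangle VLZ ⇒ K = (1/3, 1/6)
line KV meets RC at S = (1/3, 2/3)
V = K + t·(S−K) with t = 1/3, so KV:VS = 1/3:2/3

KV:VS = 1/2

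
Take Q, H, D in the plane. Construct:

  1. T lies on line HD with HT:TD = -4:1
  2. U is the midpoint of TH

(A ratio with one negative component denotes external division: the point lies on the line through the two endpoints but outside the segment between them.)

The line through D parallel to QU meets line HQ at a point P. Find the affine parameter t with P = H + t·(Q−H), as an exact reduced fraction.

t = 3/2

Assign Q = (0, 0), H = (1, 0), D = (0, 1) — the answer is frame-independent, so this choice is without loss of generality.
1. T lies on line HD with HT:TD = -4:1 ⇒ T = (-1/3, 4/3)
2. U is the midpoint of TH ⇒ U = (1/3, 2/3)
through D parallel to QU: direction (1/3, 2/3); meets HQ at P = (-1/2, 0)
P = H + t·(Q−H) with t = 3/2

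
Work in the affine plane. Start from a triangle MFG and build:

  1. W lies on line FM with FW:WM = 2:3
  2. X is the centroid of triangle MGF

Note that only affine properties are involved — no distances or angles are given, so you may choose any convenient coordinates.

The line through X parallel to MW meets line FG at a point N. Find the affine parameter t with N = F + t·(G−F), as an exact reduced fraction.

Choose coordinates M = (0, 0), F = (1, 0), G = (0, 1).
1. W lies on line FM with FW:WM = 2:3 ⇒ W = (3/5, 0)
2. X is the centroid of triangle MGF ⇒ X = (1/3, 1/3)
through X parallel to MW: direction (3/5, 0); meets FG at N = (2/3, 1/3)
N = F + t·(G−F) with t = 1/3

t = 1/3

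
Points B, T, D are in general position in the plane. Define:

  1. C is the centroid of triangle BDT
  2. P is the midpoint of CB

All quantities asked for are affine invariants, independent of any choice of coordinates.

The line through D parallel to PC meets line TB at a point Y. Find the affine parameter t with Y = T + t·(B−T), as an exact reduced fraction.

Assign B = (0, 0), T = (1, 0), D = (0, 1) — the answer is frame-independent, so this choice is without loss of generality.
1. C is the centroid of triangle BDT ⇒ C = (1/3, 1/3)
2. P is the midpoint of CB ⇒ P = (1/6, 1/6)
through D parallel to PC: direction (1/6, 1/6); meets TB at Y = (-1, 0)
Y = T + t·(B−T) with t = 2

t = 2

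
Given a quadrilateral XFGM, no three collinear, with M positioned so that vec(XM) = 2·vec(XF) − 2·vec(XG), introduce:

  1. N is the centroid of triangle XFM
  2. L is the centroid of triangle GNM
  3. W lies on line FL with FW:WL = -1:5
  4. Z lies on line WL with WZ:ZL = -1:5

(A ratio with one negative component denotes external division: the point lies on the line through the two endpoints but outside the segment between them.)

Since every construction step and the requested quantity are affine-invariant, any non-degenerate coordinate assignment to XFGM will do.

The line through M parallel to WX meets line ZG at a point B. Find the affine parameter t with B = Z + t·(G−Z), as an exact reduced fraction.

t = -353/119

Choose coordinates X = (0, 0), F = (1, 0), G = (0, 1), M = (2, -2).
1. N is the centroid of triangle XFM ⇒ N = (1, -2/3)
2. L is the centroid of triangle GNM ⇒ L = (1, -5/9)
3. W lies on line FL with FW:WL = -1:5 ⇒ W = (1, 5/36)
4. Z lies on line WL with WZ:ZL = -1:5 ⇒ Z = (1, 5/16)
through M parallel to WX: direction (-1, -5/36); meets ZG at B = (472/119, -411/238)
B = Z + t·(G−Z) with t = -353/119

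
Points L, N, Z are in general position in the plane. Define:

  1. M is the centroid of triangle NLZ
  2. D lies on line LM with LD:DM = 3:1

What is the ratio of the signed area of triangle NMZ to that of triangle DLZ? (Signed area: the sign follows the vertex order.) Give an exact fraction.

Assign L = (0, 0), N = (1, 0), Z = (0, 1) — the answer is frame-independent, so this choice is without loss of generality.
1. M is the centroid of triangle NLZ ⇒ M = (1/3, 1/3)
2. D lies on line LM with LD:DM = 3:1 ⇒ D = (1/4, 1/4)
2·[NMZ] = -1/3, 2·[DLZ] = -1/4
[NMZ]:[DLZ] = -1/3:-1/4 = 4/3

[NMZ]:[DLZ] = 4/3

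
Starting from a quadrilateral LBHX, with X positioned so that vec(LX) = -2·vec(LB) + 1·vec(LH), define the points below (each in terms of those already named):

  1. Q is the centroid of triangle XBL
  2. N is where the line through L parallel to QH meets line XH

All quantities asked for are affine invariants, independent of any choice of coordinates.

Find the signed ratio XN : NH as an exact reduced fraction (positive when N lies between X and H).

Assign L = (0, 0), B = (1, 0), H = (0, 1), X = (-2, 1) — the answer is frame-independent, so this choice is without loss of generality.
1. Q is the centroid of triangle XBL ⇒ Q = (-1/3, 1/3)
2. N is where the line through L parallel to QH meets line XH ⇒ N = (1/2, 1)
N = X + t·(H−X) with t = 5/4, so XN:NH = t:(1−t) = 5/4:-1/4

XN:NH = -5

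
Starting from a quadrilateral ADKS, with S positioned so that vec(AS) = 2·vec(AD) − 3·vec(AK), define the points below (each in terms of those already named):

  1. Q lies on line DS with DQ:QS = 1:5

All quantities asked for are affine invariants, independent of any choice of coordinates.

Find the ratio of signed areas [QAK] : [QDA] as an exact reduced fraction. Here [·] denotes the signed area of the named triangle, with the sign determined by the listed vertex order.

Set A = (0, 0), D = (1, 0), K = (0, 1), S = (2, -3); any affine frame gives the same invariant.
1. Q lies on line DS with DQ:QS = 1:5 ⇒ Q = (7/6, -1/2)
2·[QAK] = -7/6, 2·[QDA] = 1/2
[QAK]:[QDA] = -7/6:1/2 = -7/3

[QAK]:[QDA] = -7/3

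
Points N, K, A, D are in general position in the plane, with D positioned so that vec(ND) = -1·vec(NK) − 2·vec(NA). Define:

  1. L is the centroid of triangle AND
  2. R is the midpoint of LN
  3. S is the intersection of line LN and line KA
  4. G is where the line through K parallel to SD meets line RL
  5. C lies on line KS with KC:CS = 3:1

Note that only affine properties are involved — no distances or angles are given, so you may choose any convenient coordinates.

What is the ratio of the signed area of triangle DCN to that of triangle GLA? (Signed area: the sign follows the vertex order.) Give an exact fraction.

[DCN]:[GLA] = -21/68

Assign N = (0, 0), K = (1, 0), A = (0, 1), D = (-1, -2) — the answer is frame-independent, so this choice is without loss of generality.
1. L is the centroid of triangle AND ⇒ L = (-1/3, -1/3)
2. R is the midpoint of LN ⇒ R = (-1/6, -1/6)
3. S is the intersection of line LN and line KA ⇒ S = (1/2, 1/2)
4. G is where the line through K parallel to SD meets line RL ⇒ G = (5/2, 5/2)
5. C lies on line KS with KC:CS = 3:1 ⇒ C = (5/8, 3/8)
2·[DCN] = 7/8, 2·[GLA] = -17/6
[DCN]:[GLA] = 7/8:-17/6 = -21/68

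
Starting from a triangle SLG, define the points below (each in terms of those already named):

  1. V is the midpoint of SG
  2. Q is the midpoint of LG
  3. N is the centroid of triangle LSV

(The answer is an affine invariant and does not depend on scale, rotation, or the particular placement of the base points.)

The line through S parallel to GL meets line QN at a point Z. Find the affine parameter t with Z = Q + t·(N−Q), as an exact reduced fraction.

Choose coordinates S = (0, 0), L = (1, 0), G = (0, 1).
1. V is the midpoint of SG ⇒ V = (0, 1/2)
2. Q is the midpoint of LG ⇒ Q = (1/2, 1/2)
3. N is the centroid of triangle LSV ⇒ N = (1/3, 1/6)
through S parallel to GL: direction (1, -1); meets QN at Z = (1/6, -1/6)
Z = Q + t·(N−Q) with t = 2

t = 2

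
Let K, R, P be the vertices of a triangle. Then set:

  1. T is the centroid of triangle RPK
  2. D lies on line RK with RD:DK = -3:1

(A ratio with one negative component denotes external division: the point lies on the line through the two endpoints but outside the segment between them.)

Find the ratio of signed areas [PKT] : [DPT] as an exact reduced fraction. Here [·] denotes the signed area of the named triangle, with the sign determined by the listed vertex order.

[PKT]:[DPT] = -1/2

Set K = (0, 0), R = (1, 0), P = (0, 1); any affine frame gives the same invariant.
1. T is the centroid of triangle RPK ⇒ T = (1/3, 1/3)
2. D lies on line RK with RD:DK = -3:1 ⇒ D = (-1/2, 0)
2·[PKT] = 1/3, 2·[DPT] = -2/3
[PKT]:[DPT] = 1/3:-2/3 = -1/2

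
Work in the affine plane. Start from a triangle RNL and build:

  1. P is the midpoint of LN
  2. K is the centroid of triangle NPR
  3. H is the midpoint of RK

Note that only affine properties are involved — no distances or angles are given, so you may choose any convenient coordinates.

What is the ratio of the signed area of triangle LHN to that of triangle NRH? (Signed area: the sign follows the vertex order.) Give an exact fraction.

[LHN]:[NRH] = -8

Choose coordinates R = (0, 0), N = (1, 0), L = (0, 1).
1. P is the midpoint of LN ⇒ P = (1/2, 1/2)
2. K is the centroid of triangle NPR ⇒ K = (1/2, 1/6)
3. H is the midpoint of RK ⇒ H = (1/4, 1/12)
2·[LHN] = 2/3, 2·[NRH] = -1/12
[LHN]:[NRH] = 2/3:-1/12 = -8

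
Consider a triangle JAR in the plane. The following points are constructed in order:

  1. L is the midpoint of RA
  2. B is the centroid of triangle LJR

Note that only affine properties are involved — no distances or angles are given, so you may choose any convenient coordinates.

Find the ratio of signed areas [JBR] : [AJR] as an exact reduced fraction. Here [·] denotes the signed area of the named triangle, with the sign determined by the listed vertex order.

Set J = (0, 0), A = (1, 0), R = (0, 1); any affine frame gives the same invariant.
1. L is the midpoint of RA ⇒ L = (1/2, 1/2)
2. B is the centroid of triangle LJR ⇒ B = (1/6, 1/2)
2·[JBR] = 1/6, 2·[AJR] = -1
[JBR]:[AJR] = 1/6:-1 = -1/6

[JBR]:[AJR] = -1/6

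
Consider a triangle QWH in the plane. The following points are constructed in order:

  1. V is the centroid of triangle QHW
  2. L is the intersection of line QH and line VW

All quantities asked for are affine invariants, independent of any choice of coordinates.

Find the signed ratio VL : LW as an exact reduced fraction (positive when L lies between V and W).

VL:LW = -1/3

Work in coordinates with Q = (0, 0), W = (1, 0), H = (0, 1).
1. V is the centroid of triangle QHW ⇒ V = (1/3, 1/3)
2. L is the intersection of line QH and line VW ⇒ L = (0, 1/2)
L = V + t·(W−V) with t = -1/2, so VL:LW = t:(1−t) = -1/2:3/2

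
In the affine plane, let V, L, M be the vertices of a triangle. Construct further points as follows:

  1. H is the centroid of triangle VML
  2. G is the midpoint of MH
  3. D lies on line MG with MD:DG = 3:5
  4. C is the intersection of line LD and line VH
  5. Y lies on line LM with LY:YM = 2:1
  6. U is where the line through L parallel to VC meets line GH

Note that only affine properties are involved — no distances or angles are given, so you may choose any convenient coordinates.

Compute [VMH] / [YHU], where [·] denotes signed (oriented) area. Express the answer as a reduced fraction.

[VMH]:[YHU] = -3

Set V = (0, 0), L = (1, 0), M = (0, 1); any affine frame gives the same invariant.
1. H is the centroid of triangle VML ⇒ H = (1/3, 1/3)
2. G is the midpoint of MH ⇒ G = (1/6, 2/3)
3. D lies on line MG with MD:DG = 3:5 ⇒ D = (1/16, 7/8)
4. C is the intersection of line LD and line VH ⇒ C = (14/29, 14/29)
5. Y lies on line LM with LY:YM = 2:1 ⇒ Y = (1/3, 2/3)
6. U is where the line through L parallel to VC meets line GH ⇒ U = (2/3, -1/3)
2·[VMH] = -1/3, 2·[YHU] = 1/9
[VMH]:[YHU] = -1/3:1/9 = -3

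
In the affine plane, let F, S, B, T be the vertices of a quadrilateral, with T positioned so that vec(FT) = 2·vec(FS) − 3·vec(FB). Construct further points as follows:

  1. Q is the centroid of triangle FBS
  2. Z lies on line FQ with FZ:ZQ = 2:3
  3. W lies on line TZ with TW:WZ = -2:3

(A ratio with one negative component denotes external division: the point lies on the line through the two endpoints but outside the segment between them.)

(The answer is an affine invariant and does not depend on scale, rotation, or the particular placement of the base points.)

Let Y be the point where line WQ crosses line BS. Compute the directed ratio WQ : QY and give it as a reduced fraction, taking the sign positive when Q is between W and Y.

Work in coordinates with F = (0, 0), S = (1, 0), B = (0, 1), T = (2, -3).
1. Q is the centroid of triangle FBS ⇒ Q = (1/3, 1/3)
2. Z lies on line FQ with FZ:ZQ = 2:3 ⇒ Z = (2/15, 2/15)
3. W lies on line TZ with TW:WZ = -2:3 ⇒ W = (86/15, -139/15)
line WQ meets BS at Y = (-2/21, 23/21)
Q = W + t·(Y−W) with t = 63/68, so WQ:QY = 63/68:5/68

WQ:QY = 63/5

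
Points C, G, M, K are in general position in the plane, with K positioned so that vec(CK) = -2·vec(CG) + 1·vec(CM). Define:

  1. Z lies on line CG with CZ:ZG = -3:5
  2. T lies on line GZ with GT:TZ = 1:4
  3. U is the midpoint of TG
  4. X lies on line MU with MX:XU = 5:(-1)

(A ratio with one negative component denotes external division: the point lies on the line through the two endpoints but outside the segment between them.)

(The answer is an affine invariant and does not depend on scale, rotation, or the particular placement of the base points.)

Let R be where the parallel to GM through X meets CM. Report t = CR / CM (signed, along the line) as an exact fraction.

t = 11/16

Choose coordinates C = (0, 0), G = (1, 0), M = (0, 1), K = (-2, 1).
1. Z lies on line CG with CZ:ZG = -3:5 ⇒ Z = (-3/2, 0)
2. T lies on line GZ with GT:TZ = 1:4 ⇒ T = (1/2, 0)
3. U is the midpoint of TG ⇒ U = (3/4, 0)
4. X lies on line MU with MX:XU = 5:(-1) ⇒ X = (15/16, -1/4)
through X parallel to GM: direction (-1, 1); meets CM at R = (0, 11/16)
R = C + t·(M−C) with t = 11/16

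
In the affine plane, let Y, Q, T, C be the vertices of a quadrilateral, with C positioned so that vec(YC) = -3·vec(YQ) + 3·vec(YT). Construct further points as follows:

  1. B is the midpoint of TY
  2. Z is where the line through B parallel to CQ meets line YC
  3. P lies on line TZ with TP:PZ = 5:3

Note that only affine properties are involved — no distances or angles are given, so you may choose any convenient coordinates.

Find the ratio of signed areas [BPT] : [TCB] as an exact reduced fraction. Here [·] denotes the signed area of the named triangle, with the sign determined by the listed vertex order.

Assign Y = (0, 0), Q = (1, 0), T = (0, 1), C = (-3, 3) — the answer is frame-independent, so this choice is without loss of generality.
1. B is the midpoint of TY ⇒ B = (0, 1/2)
2. Z is where the line through B parallel to CQ meets line YC ⇒ Z = (-2, 2)
3. P lies on line TZ with TP:PZ = 5:3 ⇒ P = (-5/4, 13/8)
2·[BPT] = -5/8, 2·[TCB] = 3/2
[BPT]:[TCB] = -5/8:3/2 = -5/12

[BPT]:[TCB] = -5/12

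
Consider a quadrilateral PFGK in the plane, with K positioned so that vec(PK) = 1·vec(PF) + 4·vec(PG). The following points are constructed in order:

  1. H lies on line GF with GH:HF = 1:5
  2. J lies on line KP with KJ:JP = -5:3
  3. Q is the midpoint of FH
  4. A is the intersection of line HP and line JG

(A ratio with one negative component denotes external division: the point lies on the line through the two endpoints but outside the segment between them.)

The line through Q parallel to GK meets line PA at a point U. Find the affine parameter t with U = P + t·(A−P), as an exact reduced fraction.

Choose coordinates P = (0, 0), F = (1, 0), G = (0, 1), K = (1, 4).
1. H lies on line GF with GH:HF = 1:5 ⇒ H = (1/6, 5/6)
2. J lies on line KP with KJ:JP = -5:3 ⇒ J = (-3/2, -6)
3. Q is the midpoint of FH ⇒ Q = (7/12, 5/12)
4. A is the intersection of line HP and line JG ⇒ A = (3, 15)
through Q parallel to GK: direction (1, 3); meets PA at U = (-2/3, -10/3)
U = P + t·(A−P) with t = -2/9

t = -2/9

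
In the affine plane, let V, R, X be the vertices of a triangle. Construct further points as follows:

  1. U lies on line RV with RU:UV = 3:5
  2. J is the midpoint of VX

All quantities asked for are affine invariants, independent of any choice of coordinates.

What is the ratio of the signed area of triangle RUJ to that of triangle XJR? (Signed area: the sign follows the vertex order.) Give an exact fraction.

Work in coordinates with V = (0, 0), R = (1, 0), X = (0, 1).
1. U lies on line RV with RU:UV = 3:5 ⇒ U = (5/8, 0)
2. J is the midpoint of VX ⇒ J = (0, 1/2)
2·[RUJ] = -3/16, 2·[XJR] = 1/2
[RUJ]:[XJR] = -3/16:1/2 = -3/8

[RUJ]:[XJR] = -3/8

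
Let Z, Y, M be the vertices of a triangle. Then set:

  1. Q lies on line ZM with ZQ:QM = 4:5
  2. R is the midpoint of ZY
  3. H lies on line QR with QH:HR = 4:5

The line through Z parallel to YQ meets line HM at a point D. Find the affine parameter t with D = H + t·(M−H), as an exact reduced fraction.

t = -28/53

Assign Z = (0, 0), Y = (1, 0), M = (0, 1) — the answer is frame-independent, so this choice is without loss of generality.
1. Q lies on line ZM with ZQ:QM = 4:5 ⇒ Q = (0, 4/9)
2. R is the midpoint of ZY ⇒ R = (1/2, 0)
3. H lies on line QR with QH:HR = 4:5 ⇒ H = (2/9, 20/81)
through Z parallel to YQ: direction (-1, 4/9); meets HM at D = (18/53, -8/53)
D = H + t·(M−H) with t = -28/53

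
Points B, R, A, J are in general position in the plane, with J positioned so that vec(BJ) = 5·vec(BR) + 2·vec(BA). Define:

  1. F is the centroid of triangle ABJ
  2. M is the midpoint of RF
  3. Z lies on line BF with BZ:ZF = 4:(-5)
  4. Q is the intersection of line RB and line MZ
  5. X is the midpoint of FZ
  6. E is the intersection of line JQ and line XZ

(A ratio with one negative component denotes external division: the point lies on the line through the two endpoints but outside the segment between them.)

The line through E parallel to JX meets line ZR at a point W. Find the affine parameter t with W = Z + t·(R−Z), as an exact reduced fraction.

Choose coordinates B = (0, 0), R = (1, 0), A = (0, 1), J = (5, 2).
1. F is the centroid of triangle ABJ ⇒ F = (5/3, 1)
2. M is the midpoint of RF ⇒ M = (4/3, 1/2)
3. Z lies on line BF with BZ:ZF = 4:(-5) ⇒ Z = (-20/3, -4)
4. Q is the intersection of line RB and line MZ ⇒ Q = (4/9, 0)
5. X is the midpoint of FZ ⇒ X = (-5/2, -3/2)
6. E is the intersection of line JQ and line XZ ⇒ E = (-40/33, -8/11)
through E parallel to JX: direction (-15/2, -7/2); meets ZR at W = (4100/627, 604/209)
W = Z + t·(R−Z) with t = 360/209

t = 360/209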